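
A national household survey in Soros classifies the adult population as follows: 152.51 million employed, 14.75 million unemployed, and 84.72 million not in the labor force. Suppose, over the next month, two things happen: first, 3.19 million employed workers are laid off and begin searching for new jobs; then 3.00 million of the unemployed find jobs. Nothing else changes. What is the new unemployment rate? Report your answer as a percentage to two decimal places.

New unemployment rate ≈ 8.93%.

Initially, labor force = 152.51 + 14.75 = 167.26 million, so u = 14.75/167.26 = 8.82%.
After the first change, employed falls and unemployed rises by 3.19; labor force unchanged → E = 149.32, U = 17.94, labor force = 167.26 million.
After the second change, unemployed falls and employed rises by 3.00; labor force unchanged → E = 152.32, U = 14.94, labor force = 167.26 million.
New unemployment rate = 14.94 / 167.26 = 8.93%.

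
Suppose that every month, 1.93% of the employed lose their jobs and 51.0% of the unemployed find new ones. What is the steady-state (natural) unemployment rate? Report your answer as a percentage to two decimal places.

Steady-state unemployment rate ≈ 3.65%.

At steady state the flows balance: s·E = f·U, so U/(E+U) = s/(s+f).
u* = 1.93 / (1.93 + 51.0) = 1.93 / 52.93 = 3.65%.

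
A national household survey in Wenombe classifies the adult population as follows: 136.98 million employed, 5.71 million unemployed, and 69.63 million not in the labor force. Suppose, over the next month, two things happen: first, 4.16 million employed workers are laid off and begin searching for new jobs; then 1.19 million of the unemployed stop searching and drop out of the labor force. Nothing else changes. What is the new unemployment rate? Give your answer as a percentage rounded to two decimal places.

New unemployment rate ≈ 6.13%.

Initially, labor force = 136.98 + 5.71 = 142.69 million, so u = 5.71/142.69 = 4.00%.
After the first change, employed falls and unemployed rises by 4.16; labor force unchanged → E = 132.82, U = 9.87, labor force = 142.69 million.
After the second change, unemployed and labor force both fall by 1.19 → E = 132.82, U = 8.68, labor force = 141.50 million.
New unemployment rate = 8.68 / 141.50 = 6.13%.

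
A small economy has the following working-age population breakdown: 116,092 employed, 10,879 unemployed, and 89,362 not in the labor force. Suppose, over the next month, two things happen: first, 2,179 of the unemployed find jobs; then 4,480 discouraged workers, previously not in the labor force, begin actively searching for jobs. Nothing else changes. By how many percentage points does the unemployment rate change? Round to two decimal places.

The unemployment rate changes by +1.46 percentage points.

Initially, labor force = 116,092 + 10,879 = 126,971, so u = 10,879/126,971 = 8.57%.
After the first change, unemployed falls and employed rises by 2,179; labor force unchanged → E = 118,271, U = 8,700, labor force = 126,971.
After the second change, unemployed and labor force both rise by 4,480 → E = 118,271, U = 13,180, labor force = 131,451.
New unemployment rate = 13,180 / 131,451 = 10.03%.
Change = 10.03% − 8.57% = +1.46 percentage points.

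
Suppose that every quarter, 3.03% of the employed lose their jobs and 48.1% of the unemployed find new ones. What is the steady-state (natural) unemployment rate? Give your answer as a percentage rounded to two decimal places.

Steady-state unemployment rate ≈ 5.93%.

At steady state the flows balance: s·E = f·U, so U/(E+U) = s/(s+f).
u* = 3.03 / (3.03 + 48.1) = 3.03 / 51.13 = 5.93%.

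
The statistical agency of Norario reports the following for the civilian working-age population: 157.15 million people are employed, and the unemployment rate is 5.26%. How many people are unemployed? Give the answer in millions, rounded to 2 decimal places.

Let U be the number unemployed. The labor force is E + U, and U/(E+U) = 0.0526.
So U = 0.0526 × 157.15 / (1 − 0.0526) = 8.2661 / 0.9474 ≈ 8.73 million.

About 8.73 million are unemployed.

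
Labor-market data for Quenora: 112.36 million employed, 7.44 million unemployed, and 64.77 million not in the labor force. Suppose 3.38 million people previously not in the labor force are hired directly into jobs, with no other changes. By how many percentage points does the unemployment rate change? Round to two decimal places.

The unemployment rate changes by −0.17 percentage points.

Initially, labor force = 112.36 + 7.44 = 119.80 million, so u = 7.44/119.80 = 6.21%.
After the change, employed and labor force both rise by 3.38; unemployed unchanged → E = 115.74, U = 7.44, labor force = 123.18 million.
New unemployment rate = 7.44 / 123.18 = 6.04%.
Change = 6.04% − 6.21% = −0.17 percentage points.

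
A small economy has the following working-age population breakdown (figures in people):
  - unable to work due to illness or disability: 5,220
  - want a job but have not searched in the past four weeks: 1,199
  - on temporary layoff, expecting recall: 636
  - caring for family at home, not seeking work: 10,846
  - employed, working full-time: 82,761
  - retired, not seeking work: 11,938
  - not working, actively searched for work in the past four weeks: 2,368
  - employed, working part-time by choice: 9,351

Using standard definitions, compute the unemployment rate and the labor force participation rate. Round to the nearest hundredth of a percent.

Unemployment rate ≈ 3.16%; labor force participation rate ≈ 76.51%.

Employed = 82,761 + 9,351 = 92,112.
Unemployed = 636 + 2,368 = 3,004 (jobless and actively searching, or on temporary layoff).
Labor force = 92,112 + 3,004 = 95,116.
Not in labor force = 5,220 + 1,199 + 10,846 + 11,938 = 29,203 (those not working and not actively searching are outside the labor force — including those who want a job but have given up searching).
Civilian working-age population = 95,116 + 29,203 = 124,319.
Unemployment rate = 3,004 / 95,116 = 3.16%.
Labor force participation rate = 95,116 / 124,319 = 76.51%.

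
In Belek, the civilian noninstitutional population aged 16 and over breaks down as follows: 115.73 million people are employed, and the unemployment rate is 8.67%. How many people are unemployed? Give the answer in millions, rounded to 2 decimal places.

About 10.99 million are unemployed.

Let U be the number unemployed. The labor force is E + U, and U/(E+U) = 0.0867.
So U = 0.0867 × 115.73 / (1 − 0.0867) = 10.0338 / 0.9133 ≈ 10.99 million.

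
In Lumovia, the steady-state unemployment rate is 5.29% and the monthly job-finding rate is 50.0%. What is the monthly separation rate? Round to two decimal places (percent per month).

From u* = s/(s+f): s = u·f/(1−u).
s = 0.0529 × 50.0 / (1 − 0.0529) = 2.6450 / 0.9471 ≈ 2.79% per month.

Separation rate ≈ 2.79% per month.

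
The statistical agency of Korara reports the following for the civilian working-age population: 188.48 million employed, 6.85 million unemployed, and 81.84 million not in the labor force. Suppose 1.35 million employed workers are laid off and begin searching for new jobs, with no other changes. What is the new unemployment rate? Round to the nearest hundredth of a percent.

New unemployment rate ≈ 4.20%.

Initially, labor force = 188.48 + 6.85 = 195.33 million, so u = 6.85/195.33 = 3.51%.
After the change, employed falls and unemployed rises by 1.35; labor force unchanged → E = 187.13, U = 8.20, labor force = 195.33 million.
New unemployment rate = 8.20 / 195.33 = 4.20%.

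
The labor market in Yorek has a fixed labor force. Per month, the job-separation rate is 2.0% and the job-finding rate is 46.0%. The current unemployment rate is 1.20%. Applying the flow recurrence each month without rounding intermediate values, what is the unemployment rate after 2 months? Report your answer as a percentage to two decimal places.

With a fixed labor force, u_{t+1} = u_t + s·(1−u_t) − f·u_t = u_t·(1−s−f) + s.
Here 1−s−f = 0.520 and s = 0.020.
u_1 = 0.012000 × 0.520 + 0.020 = 0.026240.
u_2 = 0.026240 × 0.520 + 0.020 = 0.033645.

Unemployment rate after two months ≈ 3.36%.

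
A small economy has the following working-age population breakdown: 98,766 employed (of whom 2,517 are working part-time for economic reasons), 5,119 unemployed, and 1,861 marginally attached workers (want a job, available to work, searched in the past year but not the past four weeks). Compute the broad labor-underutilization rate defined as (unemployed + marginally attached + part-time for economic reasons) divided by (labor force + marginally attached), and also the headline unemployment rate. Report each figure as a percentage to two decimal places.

Labor force = 98,766 + 5,119 = 103,885.
Numerator = 5,119 + 1,861 + 2,517 = 9,497.
Denominator = 103,885 + 1,861 = 105,746.
Broad rate = 9,497 / 105,746 = 8.98%.
Headline unemployment rate = 5,119 / 103,885 = 4.93%.

Broad underutilization rate ≈ 8.98%; headline unemployment rate ≈ 4.93%.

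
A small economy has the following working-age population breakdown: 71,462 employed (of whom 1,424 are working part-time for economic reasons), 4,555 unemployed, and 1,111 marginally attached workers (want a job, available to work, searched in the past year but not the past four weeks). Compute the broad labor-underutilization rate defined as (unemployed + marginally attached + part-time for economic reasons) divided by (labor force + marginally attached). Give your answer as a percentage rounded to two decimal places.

Broad underutilization rate ≈ 9.19%.

Labor force = 71,462 + 4,555 = 76,017.
Numerator = 4,555 + 1,111 + 1,424 = 7,090.
Denominator = 76,017 + 1,111 = 77,128.
Broad rate = 7,090 / 77,128 = 9.19%.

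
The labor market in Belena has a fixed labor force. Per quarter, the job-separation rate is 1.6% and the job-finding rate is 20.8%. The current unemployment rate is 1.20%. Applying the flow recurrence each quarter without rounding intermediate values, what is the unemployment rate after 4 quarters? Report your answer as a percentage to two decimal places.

Unemployment rate after four quarters ≈ 4.99%.

With a fixed labor force, u_{t+1} = u_t + s·(1−u_t) − f·u_t = u_t·(1−s−f) + s.
Here 1−s−f = 0.776 and s = 0.016.
u_1 = 0.012000 × 0.776 + 0.016 = 0.025312.
u_2 = 0.025312 × 0.776 + 0.016 = 0.035642.
u_3 = 0.035642 × 0.776 + 0.016 = 0.043658.
u_4 = 0.043658 × 0.776 + 0.016 = 0.049879.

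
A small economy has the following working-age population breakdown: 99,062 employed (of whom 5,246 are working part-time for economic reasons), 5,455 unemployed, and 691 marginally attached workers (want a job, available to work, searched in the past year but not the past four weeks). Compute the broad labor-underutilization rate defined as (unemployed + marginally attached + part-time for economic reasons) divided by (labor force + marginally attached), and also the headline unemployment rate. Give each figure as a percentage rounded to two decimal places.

Broad underutilization rate ≈ 10.83%; headline unemployment rate ≈ 5.22%.

Labor force = 99,062 + 5,455 = 104,517.
Numerator = 5,455 + 691 + 5,246 = 11,392.
Denominator = 104,517 + 691 = 105,208.
Broad rate = 11,392 / 105,208 = 10.83%.
Headline unemployment rate = 5,455 / 104,517 = 5.22%.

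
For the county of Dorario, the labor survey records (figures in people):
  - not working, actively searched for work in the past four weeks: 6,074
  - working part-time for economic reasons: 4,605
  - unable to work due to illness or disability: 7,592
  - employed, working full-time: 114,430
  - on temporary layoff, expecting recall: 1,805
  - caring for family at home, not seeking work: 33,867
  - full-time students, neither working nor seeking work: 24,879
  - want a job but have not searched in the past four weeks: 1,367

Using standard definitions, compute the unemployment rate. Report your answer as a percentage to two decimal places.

Employed = 4,605 + 114,430 = 119,035 (anyone who worked, including part-time for economic reasons, counts as employed).
Unemployed = 6,074 + 1,805 = 7,879 (jobless and actively searching, or on temporary layoff).
Labor force = 119,035 + 7,879 = 126,914.
Unemployment rate = 7,879 / 126,914 = 6.21%.

Unemployment rate ≈ 6.21%.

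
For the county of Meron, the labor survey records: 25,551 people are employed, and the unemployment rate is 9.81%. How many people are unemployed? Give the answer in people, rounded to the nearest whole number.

About 2,779 are unemployed.

Let U be the number unemployed. The labor force is E + U, and U/(E+U) = 0.0981.
So U = 0.0981 × 25,551 / (1 − 0.0981) = 2506.55 / 0.9019 ≈ 2,779.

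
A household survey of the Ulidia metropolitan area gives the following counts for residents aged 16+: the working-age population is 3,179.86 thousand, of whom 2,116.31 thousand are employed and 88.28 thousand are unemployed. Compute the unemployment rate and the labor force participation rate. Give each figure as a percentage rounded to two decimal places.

Labor force = employed + unemployed = 2,116.31 + 88.28 = 2,204.59 thousand.
Unemployment rate = 88.28 / 2,204.59 = 4.00%.
Labor force participation rate = 2,204.59 / 3,179.86 = 69.33%.

Unemployment rate ≈ 4.00%; labor force participation rate ≈ 69.33%.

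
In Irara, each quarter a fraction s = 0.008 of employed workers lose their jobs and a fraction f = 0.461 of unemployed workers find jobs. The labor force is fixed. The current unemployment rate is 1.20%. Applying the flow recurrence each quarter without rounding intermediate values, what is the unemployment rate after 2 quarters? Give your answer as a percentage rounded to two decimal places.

With a fixed labor force, u_{t+1} = u_t + s·(1−u_t) − f·u_t = u_t·(1−s−f) + s.
Here 1−s−f = 0.531 and s = 0.008.
u_1 = 0.012000 × 0.531 + 0.008 = 0.014372.
u_2 = 0.014372 × 0.531 + 0.008 = 0.015632.

Unemployment rate after two quarters ≈ 1.56%.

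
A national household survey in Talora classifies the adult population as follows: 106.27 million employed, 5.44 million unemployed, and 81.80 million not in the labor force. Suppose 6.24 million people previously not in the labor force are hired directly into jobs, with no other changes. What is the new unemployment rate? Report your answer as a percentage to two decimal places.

Initially, labor force = 106.27 + 5.44 = 111.71 million, so u = 5.44/111.71 = 4.87%.
After the change, employed and labor force both rise by 6.24; unemployed unchanged → E = 112.51, U = 5.44, labor force = 117.95 million.
New unemployment rate = 5.44 / 117.95 = 4.61%.

New unemployment rate ≈ 4.61%.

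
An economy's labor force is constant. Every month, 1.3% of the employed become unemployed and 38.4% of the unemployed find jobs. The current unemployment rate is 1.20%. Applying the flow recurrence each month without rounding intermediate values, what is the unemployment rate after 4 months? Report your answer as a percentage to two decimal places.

With a fixed labor force, u_{t+1} = u_t + s·(1−u_t) − f·u_t = u_t·(1−s−f) + s.
Here 1−s−f = 0.603 and s = 0.013.
u_1 = 0.012000 × 0.603 + 0.013 = 0.020236.
u_2 = 0.020236 × 0.603 + 0.013 = 0.025202.
u_3 = 0.025202 × 0.603 + 0.013 = 0.028197.
u_4 = 0.028197 × 0.603 + 0.013 = 0.030003.

Unemployment rate after four months ≈ 3.00%.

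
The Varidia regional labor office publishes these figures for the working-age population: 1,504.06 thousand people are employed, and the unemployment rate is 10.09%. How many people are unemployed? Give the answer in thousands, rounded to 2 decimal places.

Let U be the number unemployed. The labor force is E + U, and U/(E+U) = 0.1009.
So U = 0.1009 × 1,504.06 / (1 − 0.1009) = 151.7597 / 0.8991 ≈ 168.79 thousand.

About 168.79 thousand are unemployed.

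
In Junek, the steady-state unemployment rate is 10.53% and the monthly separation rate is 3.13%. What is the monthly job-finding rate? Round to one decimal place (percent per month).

From u* = s/(s+f): f = s·(1−u)/u.
f = 3.13 × (1 − 0.1053) / 0.1053 = 2.8004 / 0.1053 ≈ 26.6% per month.

Job-finding rate ≈ 26.6% per month.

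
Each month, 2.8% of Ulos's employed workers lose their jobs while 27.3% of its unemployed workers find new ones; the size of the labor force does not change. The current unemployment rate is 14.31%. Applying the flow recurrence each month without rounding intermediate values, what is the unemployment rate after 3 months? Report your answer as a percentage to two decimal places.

With a fixed labor force, u_{t+1} = u_t + s·(1−u_t) − f·u_t = u_t·(1−s−f) + s.
Here 1−s−f = 0.699 and s = 0.028.
u_1 = 0.143100 × 0.699 + 0.028 = 0.128027.
u_2 = 0.128027 × 0.699 + 0.028 = 0.117491.
u_3 = 0.117491 × 0.699 + 0.028 = 0.110126.

Unemployment rate after three months ≈ 11.01%.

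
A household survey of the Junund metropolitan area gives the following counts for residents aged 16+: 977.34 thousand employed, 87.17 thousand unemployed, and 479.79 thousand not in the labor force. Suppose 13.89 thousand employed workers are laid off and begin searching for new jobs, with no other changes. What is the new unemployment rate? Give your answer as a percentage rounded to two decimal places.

New unemployment rate ≈ 9.49%.

Initially, labor force = 977.34 + 87.17 = 1,064.51 thousand, so u = 87.17/1,064.51 = 8.19%.
After the change, employed falls and unemployed rises by 13.89; labor force unchanged → E = 963.45, U = 101.06, labor force = 1,064.51 thousand.
New unemployment rate = 101.06 / 1,064.51 = 9.49%.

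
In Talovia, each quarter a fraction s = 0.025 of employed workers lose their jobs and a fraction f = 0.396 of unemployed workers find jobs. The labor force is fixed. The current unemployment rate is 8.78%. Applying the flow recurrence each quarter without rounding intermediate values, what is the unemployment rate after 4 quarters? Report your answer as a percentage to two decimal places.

With a fixed labor force, u_{t+1} = u_t + s·(1−u_t) − f·u_t = u_t·(1−s−f) + s.
Here 1−s−f = 0.579 and s = 0.025.
u_1 = 0.087800 × 0.579 + 0.025 = 0.075836.
u_2 = 0.075836 × 0.579 + 0.025 = 0.068909.
u_3 = 0.068909 × 0.579 + 0.025 = 0.064898.
u_4 = 0.064898 × 0.579 + 0.025 = 0.062576.

Unemployment rate after four quarters ≈ 6.26%.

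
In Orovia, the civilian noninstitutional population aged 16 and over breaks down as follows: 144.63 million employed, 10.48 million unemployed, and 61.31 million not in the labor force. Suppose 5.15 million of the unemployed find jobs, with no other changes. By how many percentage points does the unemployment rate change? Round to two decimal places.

Initially, labor force = 144.63 + 10.48 = 155.11 million, so u = 10.48/155.11 = 6.76%.
After the change, unemployed falls and employed rises by 5.15; labor force unchanged → E = 149.78, U = 5.33, labor force = 155.11 million.
New unemployment rate = 5.33 / 155.11 = 3.44%.
Change = 3.44% − 6.76% = −3.32 percentage points.

The unemployment rate changes by −3.32 percentage points.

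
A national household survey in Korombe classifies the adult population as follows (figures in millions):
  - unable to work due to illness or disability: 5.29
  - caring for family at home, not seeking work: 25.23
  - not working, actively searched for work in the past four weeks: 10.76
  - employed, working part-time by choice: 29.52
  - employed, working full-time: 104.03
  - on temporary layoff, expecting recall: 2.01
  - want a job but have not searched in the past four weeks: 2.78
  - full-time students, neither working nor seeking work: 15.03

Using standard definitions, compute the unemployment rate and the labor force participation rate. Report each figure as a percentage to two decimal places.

Unemployment rate ≈ 8.73%; labor force participation rate ≈ 75.17%.

Employed = 29.52 + 104.03 = 133.55 million.
Unemployed = 10.76 + 2.01 = 12.77 million (jobless and actively searching, or on temporary layoff).
Labor force = 133.55 + 12.77 = 146.32 million.
Not in labor force = 5.29 + 25.23 + 2.78 + 15.03 = 48.33 million (those not working and not actively searching are outside the labor force — including those who want a job but have given up searching).
Civilian working-age population = 146.32 + 48.33 = 194.65 million.
Unemployment rate = 12.77 / 146.32 = 8.73%.
Labor force participation rate = 146.32 / 194.65 = 75.17%.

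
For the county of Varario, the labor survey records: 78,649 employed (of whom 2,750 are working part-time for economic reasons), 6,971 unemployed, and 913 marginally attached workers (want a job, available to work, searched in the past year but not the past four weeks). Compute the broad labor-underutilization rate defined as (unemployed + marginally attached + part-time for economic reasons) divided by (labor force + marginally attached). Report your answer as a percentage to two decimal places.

Labor force = 78,649 + 6,971 = 85,620.
Numerator = 6,971 + 913 + 2,750 = 10,634.
Denominator = 85,620 + 913 = 86,533.
Broad rate = 10,634 / 86,533 = 12.29%.

Broad underutilization rate ≈ 12.29%.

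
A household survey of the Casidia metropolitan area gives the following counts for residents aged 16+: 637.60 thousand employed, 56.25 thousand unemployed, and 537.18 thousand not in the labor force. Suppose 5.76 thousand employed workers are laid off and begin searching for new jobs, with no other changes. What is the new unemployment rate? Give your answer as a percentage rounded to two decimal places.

Initially, labor force = 637.60 + 56.25 = 693.85 thousand, so u = 56.25/693.85 = 8.11%.
After the change, employed falls and unemployed rises by 5.76; labor force unchanged → E = 631.84, U = 62.01, labor force = 693.85 thousand.
New unemployment rate = 62.01 / 693.85 = 8.94%.

New unemployment rate ≈ 8.94%.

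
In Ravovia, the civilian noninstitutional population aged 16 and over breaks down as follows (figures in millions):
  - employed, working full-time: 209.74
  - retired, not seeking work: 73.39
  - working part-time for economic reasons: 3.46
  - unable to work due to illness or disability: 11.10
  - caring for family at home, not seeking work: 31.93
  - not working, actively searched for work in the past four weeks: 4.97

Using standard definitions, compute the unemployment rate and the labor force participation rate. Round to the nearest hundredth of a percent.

Unemployment rate ≈ 2.28%; labor force participation rate ≈ 65.21%.

Employed = 209.74 + 3.46 = 213.20 million (anyone who worked, including part-time for economic reasons, counts as employed).
Unemployed = 4.97 million.
Labor force = 213.20 + 4.97 = 218.17 million.
Not in labor force = 73.39 + 11.10 + 31.93 = 116.42 million (those not working and not actively searching are outside the labor force).
Civilian working-age population = 218.17 + 116.42 = 334.59 million.
Unemployment rate = 4.97 / 218.17 = 2.28%.
Labor force participation rate = 218.17 / 334.59 = 65.21%.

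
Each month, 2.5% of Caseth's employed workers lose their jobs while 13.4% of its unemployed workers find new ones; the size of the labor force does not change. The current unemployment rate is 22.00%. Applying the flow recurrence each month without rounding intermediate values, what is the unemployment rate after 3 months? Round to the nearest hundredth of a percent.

With a fixed labor force, u_{t+1} = u_t + s·(1−u_t) − f·u_t = u_t·(1−s−f) + s.
Here 1−s−f = 0.841 and s = 0.025.
u_1 = 0.220000 × 0.841 + 0.025 = 0.210020.
u_2 = 0.210020 × 0.841 + 0.025 = 0.201627.
u_3 = 0.201627 × 0.841 + 0.025 = 0.194568.

Unemployment rate after three months ≈ 19.46%.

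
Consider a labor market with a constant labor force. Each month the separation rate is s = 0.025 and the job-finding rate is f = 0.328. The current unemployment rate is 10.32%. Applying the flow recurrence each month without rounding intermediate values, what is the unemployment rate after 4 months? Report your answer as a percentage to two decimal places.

With a fixed labor force, u_{t+1} = u_t + s·(1−u_t) − f·u_t = u_t·(1−s−f) + s.
Here 1−s−f = 0.647 and s = 0.025.
u_1 = 0.103200 × 0.647 + 0.025 = 0.091770.
u_2 = 0.091770 × 0.647 + 0.025 = 0.084375.
u_3 = 0.084375 × 0.647 + 0.025 = 0.079591.
u_4 = 0.079591 × 0.647 + 0.025 = 0.076495.

Unemployment rate after four months ≈ 7.65%.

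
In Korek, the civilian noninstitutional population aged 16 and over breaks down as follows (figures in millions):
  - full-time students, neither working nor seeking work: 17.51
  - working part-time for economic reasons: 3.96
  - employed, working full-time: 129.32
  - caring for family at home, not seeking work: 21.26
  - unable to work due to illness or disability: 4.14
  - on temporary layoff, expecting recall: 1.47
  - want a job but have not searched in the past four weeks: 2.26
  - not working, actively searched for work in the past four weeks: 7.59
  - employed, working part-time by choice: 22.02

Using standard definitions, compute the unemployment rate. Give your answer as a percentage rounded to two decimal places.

Employed = 3.96 + 129.32 + 22.02 = 155.30 million (anyone who worked, including part-time for economic reasons, counts as employed).
Unemployed = 1.47 + 7.59 = 9.06 million (jobless and actively searching, or on temporary layoff).
Labor force = 155.30 + 9.06 = 164.36 million.
Unemployment rate = 9.06 / 164.36 = 5.51%.

Unemployment rate ≈ 5.51%.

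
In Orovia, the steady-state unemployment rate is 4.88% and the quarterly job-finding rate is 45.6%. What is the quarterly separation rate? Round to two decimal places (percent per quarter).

Separation rate ≈ 2.34% per quarter.

From u* = s/(s+f): s = u·f/(1−u).
s = 0.0488 × 45.6 / (1 − 0.0488) = 2.2253 / 0.9512 ≈ 2.34% per quarter.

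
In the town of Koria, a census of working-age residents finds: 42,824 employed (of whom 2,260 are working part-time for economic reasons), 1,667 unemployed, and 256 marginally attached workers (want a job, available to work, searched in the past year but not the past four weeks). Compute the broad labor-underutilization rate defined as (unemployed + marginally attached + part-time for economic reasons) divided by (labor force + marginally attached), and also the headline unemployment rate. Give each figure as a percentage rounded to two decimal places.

Broad underutilization rate ≈ 9.35%; headline unemployment rate ≈ 3.75%.

Labor force = 42,824 + 1,667 = 44,491.
Numerator = 1,667 + 256 + 2,260 = 4,183.
Denominator = 44,491 + 256 = 44,747.
Broad rate = 4,183 / 44,747 = 9.35%.
Headline unemployment rate = 1,667 / 44,491 = 3.75%.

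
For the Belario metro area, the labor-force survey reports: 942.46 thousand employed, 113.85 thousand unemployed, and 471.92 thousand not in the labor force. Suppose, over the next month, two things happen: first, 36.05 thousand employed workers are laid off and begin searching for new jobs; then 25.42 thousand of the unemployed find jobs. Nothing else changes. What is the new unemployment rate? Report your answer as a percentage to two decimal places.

Initially, labor force = 942.46 + 113.85 = 1,056.31 thousand, so u = 113.85/1,056.31 = 10.78%.
After the first change, employed falls and unemployed rises by 36.05; labor force unchanged → E = 906.41, U = 149.90, labor force = 1,056.31 thousand.
After the second change, unemployed falls and employed rises by 25.42; labor force unchanged → E = 931.83, U = 124.48, labor force = 1,056.31 thousand.
New unemployment rate = 124.48 / 1,056.31 = 11.78%.

New unemployment rate ≈ 11.78%.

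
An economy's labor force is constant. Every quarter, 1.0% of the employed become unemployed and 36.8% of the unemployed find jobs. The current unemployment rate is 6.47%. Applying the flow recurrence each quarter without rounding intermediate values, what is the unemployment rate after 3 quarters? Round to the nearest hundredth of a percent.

With a fixed labor force, u_{t+1} = u_t + s·(1−u_t) − f·u_t = u_t·(1−s−f) + s.
Here 1−s−f = 0.622 and s = 0.010.
u_1 = 0.064700 × 0.622 + 0.010 = 0.050243.
u_2 = 0.050243 × 0.622 + 0.010 = 0.041251.
u_3 = 0.041251 × 0.622 + 0.010 = 0.035658.

Unemployment rate after three quarters ≈ 3.57%.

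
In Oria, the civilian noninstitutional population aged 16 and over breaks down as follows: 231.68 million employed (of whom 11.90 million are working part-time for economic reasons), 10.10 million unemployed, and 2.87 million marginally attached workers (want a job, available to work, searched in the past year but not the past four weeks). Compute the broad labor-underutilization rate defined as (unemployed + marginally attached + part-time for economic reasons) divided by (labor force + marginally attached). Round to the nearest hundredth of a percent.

Labor force = 231.68 + 10.10 = 241.78 million.
Numerator = 10.10 + 2.87 + 11.90 = 24.87 million.
Denominator = 241.78 + 2.87 = 244.65 million.
Broad rate = 24.87 / 244.65 = 10.17%.

Broad underutilization rate ≈ 10.17%.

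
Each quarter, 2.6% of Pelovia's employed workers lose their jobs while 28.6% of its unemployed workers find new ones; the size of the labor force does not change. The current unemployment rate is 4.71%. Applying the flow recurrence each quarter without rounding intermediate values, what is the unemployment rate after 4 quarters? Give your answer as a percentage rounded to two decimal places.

With a fixed labor force, u_{t+1} = u_t + s·(1−u_t) − f·u_t = u_t·(1−s−f) + s.
Here 1−s−f = 0.688 and s = 0.026.
u_1 = 0.047100 × 0.688 + 0.026 = 0.058405.
u_2 = 0.058405 × 0.688 + 0.026 = 0.066183.
u_3 = 0.066183 × 0.688 + 0.026 = 0.071534.
u_4 = 0.071534 × 0.688 + 0.026 = 0.075215.

Unemployment rate after four quarters ≈ 7.52%.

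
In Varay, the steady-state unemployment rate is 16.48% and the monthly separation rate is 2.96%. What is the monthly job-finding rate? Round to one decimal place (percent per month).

Job-finding rate ≈ 15.0% per month.

From u* = s/(s+f): f = s·(1−u)/u.
f = 2.96 × (1 − 0.1648) / 0.1648 = 2.4722 / 0.1648 ≈ 15.0% per month.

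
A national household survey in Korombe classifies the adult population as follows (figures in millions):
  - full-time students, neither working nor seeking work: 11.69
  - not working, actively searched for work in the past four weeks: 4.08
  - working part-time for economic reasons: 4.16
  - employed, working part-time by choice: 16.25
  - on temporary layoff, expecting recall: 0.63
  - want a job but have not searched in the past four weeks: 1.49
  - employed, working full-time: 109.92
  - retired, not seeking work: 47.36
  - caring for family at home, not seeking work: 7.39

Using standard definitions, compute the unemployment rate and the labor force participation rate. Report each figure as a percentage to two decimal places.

Unemployment rate ≈ 3.49%; labor force participation rate ≈ 66.53%.

Employed = 4.16 + 16.25 + 109.92 = 130.33 million (anyone who worked, including part-time for economic reasons, counts as employed).
Unemployed = 4.08 + 0.63 = 4.71 million (jobless and actively searching, or on temporary layoff).
Labor force = 130.33 + 4.71 = 135.04 million.
Not in labor force = 11.69 + 1.49 + 47.36 + 7.39 = 67.93 million (those not working and not actively searching are outside the labor force — including those who want a job but have given up searching).
Civilian working-age population = 135.04 + 67.93 = 202.97 million.
Unemployment rate = 4.71 / 135.04 = 3.49%.
Labor force participation rate = 135.04 / 202.97 = 66.53%.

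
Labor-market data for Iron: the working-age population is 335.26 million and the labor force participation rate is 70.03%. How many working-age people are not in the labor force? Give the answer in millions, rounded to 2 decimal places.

Share not in the labor force = 1 − 0.7003 = 0.2997.
Not in labor force = 0.2997 × 335.26 ≈ 100.48 million.

About 100.48 million are not in the labor force.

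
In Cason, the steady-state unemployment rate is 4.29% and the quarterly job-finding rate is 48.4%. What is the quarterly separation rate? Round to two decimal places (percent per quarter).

Separation rate ≈ 2.17% per quarter.

From u* = s/(s+f): s = u·f/(1−u).
s = 0.0429 × 48.4 / (1 − 0.0429) = 2.0764 / 0.9571 ≈ 2.17% per quarter.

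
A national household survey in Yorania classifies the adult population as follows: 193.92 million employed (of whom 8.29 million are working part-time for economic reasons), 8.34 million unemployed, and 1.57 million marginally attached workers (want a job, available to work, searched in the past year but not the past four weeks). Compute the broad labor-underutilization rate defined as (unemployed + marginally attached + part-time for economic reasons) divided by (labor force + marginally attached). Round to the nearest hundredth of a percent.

Labor force = 193.92 + 8.34 = 202.26 million.
Numerator = 8.34 + 1.57 + 8.29 = 18.20 million.
Denominator = 202.26 + 1.57 = 203.83 million.
Broad rate = 18.20 / 203.83 = 8.93%.

Broad underutilization rate ≈ 8.93%.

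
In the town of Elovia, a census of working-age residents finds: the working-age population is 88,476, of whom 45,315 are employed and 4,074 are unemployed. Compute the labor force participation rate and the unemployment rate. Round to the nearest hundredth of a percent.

Labor force participation rate ≈ 55.82%; unemployment rate ≈ 8.25%.

Labor force = employed + unemployed = 45,315 + 4,074 = 49,389.
Unemployment rate = 4,074 / 49,389 = 8.25%.
Labor force participation rate = 49,389 / 88,476 = 55.82%.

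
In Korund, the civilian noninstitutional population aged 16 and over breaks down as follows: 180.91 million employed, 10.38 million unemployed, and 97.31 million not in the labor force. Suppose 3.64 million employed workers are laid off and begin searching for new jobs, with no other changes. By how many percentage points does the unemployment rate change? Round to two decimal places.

Initially, labor force = 180.91 + 10.38 = 191.29 million, so u = 10.38/191.29 = 5.43%.
After the change, employed falls and unemployed rises by 3.64; labor force unchanged → E = 177.27, U = 14.02, labor force = 191.29 million.
New unemployment rate = 14.02 / 191.29 = 7.33%.
Change = 7.33% − 5.43% = +1.90 percentage points.

The unemployment rate changes by +1.90 percentage points.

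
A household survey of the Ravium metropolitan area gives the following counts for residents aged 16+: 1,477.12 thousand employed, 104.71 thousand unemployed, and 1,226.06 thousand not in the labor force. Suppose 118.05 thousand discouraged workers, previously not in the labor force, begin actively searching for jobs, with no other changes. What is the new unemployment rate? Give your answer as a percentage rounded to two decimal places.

Initially, labor force = 1,477.12 + 104.71 = 1,581.83 thousand, so u = 104.71/1,581.83 = 6.62%.
After the change, unemployed and labor force both rise by 118.05 → E = 1,477.12, U = 222.76, labor force = 1,699.88 thousand.
New unemployment rate = 222.76 / 1,699.88 = 13.10%.

New unemployment rate ≈ 13.10%.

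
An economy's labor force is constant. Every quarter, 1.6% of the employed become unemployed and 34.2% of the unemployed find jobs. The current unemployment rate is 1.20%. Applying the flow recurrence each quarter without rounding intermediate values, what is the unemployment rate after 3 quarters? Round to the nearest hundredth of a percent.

Unemployment rate after three quarters ≈ 3.60%.

With a fixed labor force, u_{t+1} = u_t + s·(1−u_t) − f·u_t = u_t·(1−s−f) + s.
Here 1−s−f = 0.642 and s = 0.016.
u_1 = 0.012000 × 0.642 + 0.016 = 0.023704.
u_2 = 0.023704 × 0.642 + 0.016 = 0.031218.
u_3 = 0.031218 × 0.642 + 0.016 = 0.036042.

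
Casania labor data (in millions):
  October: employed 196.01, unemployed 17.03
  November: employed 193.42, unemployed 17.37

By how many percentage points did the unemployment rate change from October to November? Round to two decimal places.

The unemployment rate changed by +0.25 percentage points.

October: labor force = 196.01 + 17.03 = 213.04; u = 17.03/213.04 = 7.99%.
November: labor force = 193.42 + 17.37 = 210.79; u = 17.37/210.79 = 8.24%.
Change = 8.24% − 7.99% = +0.25 pp.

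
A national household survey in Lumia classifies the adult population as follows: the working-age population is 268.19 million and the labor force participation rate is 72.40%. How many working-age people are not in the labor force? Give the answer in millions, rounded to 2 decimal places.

Share not in the labor force = 1 − 0.7240 = 0.2760.
Not in labor force = 0.2760 × 268.19 ≈ 74.02 million.

About 74.02 million are not in the labor force.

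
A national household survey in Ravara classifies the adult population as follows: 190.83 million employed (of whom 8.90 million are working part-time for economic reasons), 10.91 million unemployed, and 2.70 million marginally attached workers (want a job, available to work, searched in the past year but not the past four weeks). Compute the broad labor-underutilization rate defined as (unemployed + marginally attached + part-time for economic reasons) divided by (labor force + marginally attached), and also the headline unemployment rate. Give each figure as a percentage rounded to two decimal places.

Broad underutilization rate ≈ 11.01%; headline unemployment rate ≈ 5.41%.

Labor force = 190.83 + 10.91 = 201.74 million.
Numerator = 10.91 + 2.70 + 8.90 = 22.51 million.
Denominator = 201.74 + 2.70 = 204.44 million.
Broad rate = 22.51 / 204.44 = 11.01%.
Headline unemployment rate = 10.91 / 201.74 = 5.41%.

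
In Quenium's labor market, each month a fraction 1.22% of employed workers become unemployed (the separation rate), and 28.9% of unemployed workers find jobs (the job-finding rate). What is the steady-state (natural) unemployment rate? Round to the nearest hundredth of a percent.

At steady state the flows balance: s·E = f·U, so U/(E+U) = s/(s+f).
u* = 1.22 / (1.22 + 28.9) = 1.22 / 30.12 = 4.05%.

Steady-state unemployment rate ≈ 4.05%.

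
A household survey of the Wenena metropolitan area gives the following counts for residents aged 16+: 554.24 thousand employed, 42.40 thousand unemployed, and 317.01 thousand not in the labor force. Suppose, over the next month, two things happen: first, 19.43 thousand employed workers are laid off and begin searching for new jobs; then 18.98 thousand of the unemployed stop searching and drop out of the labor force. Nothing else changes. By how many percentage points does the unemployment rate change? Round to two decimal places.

Initially, labor force = 554.24 + 42.40 = 596.64 thousand, so u = 42.40/596.64 = 7.11%.
After the first change, employed falls and unemployed rises by 19.43; labor force unchanged → E = 534.81, U = 61.83, labor force = 596.64 thousand.
After the second change, unemployed and labor force both fall by 18.98 → E = 534.81, U = 42.85, labor force = 577.66 thousand.
New unemployment rate = 42.85 / 577.66 = 7.42%.
Change = 7.42% − 7.11% = +0.31 percentage points.

The unemployment rate changes by +0.31 percentage points.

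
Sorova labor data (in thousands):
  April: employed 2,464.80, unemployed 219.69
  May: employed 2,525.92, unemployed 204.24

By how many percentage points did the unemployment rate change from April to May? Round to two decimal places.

The unemployment rate changed by −0.70 percentage points.

April: labor force = 2,464.80 + 219.69 = 2,684.49; u = 219.69/2,684.49 = 8.18%.
May: labor force = 2,525.92 + 204.24 = 2,730.16; u = 204.24/2,730.16 = 7.48%.
Change = 7.48% − 8.18% = −0.70 pp.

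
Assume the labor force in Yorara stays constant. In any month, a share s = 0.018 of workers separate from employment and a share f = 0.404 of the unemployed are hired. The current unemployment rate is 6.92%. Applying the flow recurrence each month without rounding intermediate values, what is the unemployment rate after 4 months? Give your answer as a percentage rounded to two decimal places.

With a fixed labor force, u_{t+1} = u_t + s·(1−u_t) − f·u_t = u_t·(1−s−f) + s.
Here 1−s−f = 0.578 and s = 0.018.
u_1 = 0.069200 × 0.578 + 0.018 = 0.057998.
u_2 = 0.057998 × 0.578 + 0.018 = 0.051523.
u_3 = 0.051523 × 0.578 + 0.018 = 0.047780.
u_4 = 0.047780 × 0.578 + 0.018 = 0.045617.

Unemployment rate after four months ≈ 4.56%.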